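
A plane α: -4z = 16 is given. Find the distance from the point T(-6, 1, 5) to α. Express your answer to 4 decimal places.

9.0000

n·T − d = (0)·(-6) + (0)·(1) + (-4)·(5) − 16 = -36; |n| = √16.
Distance = |-36| / √16 = 36/√16 ≈ 9.0000.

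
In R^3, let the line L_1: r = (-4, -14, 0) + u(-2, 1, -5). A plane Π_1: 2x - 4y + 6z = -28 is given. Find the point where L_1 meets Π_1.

Substitute r = (-4, -14, 0) + t(-2, 1, -5) into the plane: 48 + (-38)t = -28, so t = 2.
Intersection: (-4, -14, 0) + 2·(-2, 1, -5) = (-8, -12, -10).

(-8, -12, -10)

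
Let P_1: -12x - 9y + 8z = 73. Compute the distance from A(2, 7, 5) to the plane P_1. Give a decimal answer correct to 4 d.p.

7.0588

n·A − d = (-12)·(2) + (-9)·(7) + (8)·(5) − 73 = -120; |n| = √289.
Distance = |-120| / √289 = 120/√289 ≈ 7.0588.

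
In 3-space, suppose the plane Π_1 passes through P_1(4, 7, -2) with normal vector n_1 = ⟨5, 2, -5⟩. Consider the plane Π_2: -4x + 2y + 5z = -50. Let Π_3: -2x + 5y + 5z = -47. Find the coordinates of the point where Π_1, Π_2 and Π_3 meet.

Π_1: n_1·r = n_1·P_1 gives 5x + 2y - 5z = 44.
Solving the 3×3 linear system 5x + 2y - 5z = 44, -4x + 2y + 5z = -50, -2x + 5y + 5z = -47 (e.g. by elimination or Cramer's rule, determinant = 25) gives (6, -3, -4).

(6, -3, -4)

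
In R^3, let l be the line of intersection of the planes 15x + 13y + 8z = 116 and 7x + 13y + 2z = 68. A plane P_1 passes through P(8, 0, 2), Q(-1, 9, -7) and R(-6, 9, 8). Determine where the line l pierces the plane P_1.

Direction of l: (15, 13, 8) × (7, 13, 2) = (-78, 26, 104).
A point on l: solving the two plane equations with x = -3 gives (-3, 5, 12).
PQ = (-9, 9, -9), PR = (-14, 9, 6); a normal to P_1 is PQ × PR = (135, 180, 45).
Using P: P_1 has equation 135x + 180y + 45z = 1170.
Substitute r = (-3, 5, 12) + t(-78, 26, 104) into the plane: 1035 + (-1170)t = 1170, so t = -3/26.
Intersection: (-3, 5, 12) + (-3/26)·(-78, 26, 104) = (6, 2, 0).

(6, 2, 0)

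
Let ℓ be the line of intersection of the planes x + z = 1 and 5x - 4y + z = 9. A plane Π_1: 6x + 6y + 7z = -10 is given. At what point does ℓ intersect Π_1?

Direction of ℓ: (1, 0, 1) × (5, -4, 1) = (4, 4, -4).
A point on ℓ: solving the two plane equations with x = -6 gives (-6, -8, 7).
Substitute r = (-6, -8, 7) + t(4, 4, -4) into the plane: -35 + 20t = -10, so t = 5/4.
Intersection: (-6, -8, 7) + (5/4)·(4, 4, -4) = (-1, -3, 2).

(-1, -3, 2)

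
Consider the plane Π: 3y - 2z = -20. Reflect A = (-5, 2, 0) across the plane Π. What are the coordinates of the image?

λ = (n·A − d)/|n|² = (6 − (-20))/13 = 2.
Reflection = A − 2λn = (-5, 2, 0) − 4·(0, 3, -2) = (-5, -10, 8).

(-5, -10, 8)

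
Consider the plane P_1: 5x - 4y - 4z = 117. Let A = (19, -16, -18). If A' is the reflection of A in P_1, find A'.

λ = (n·A − d)/|n|² = (231 − 117)/57 = 2.
Reflection = A − 2λn = (19, -16, -18) − 4·(5, -4, -4) = (-1, 0, -2).

(-1, 0, -2)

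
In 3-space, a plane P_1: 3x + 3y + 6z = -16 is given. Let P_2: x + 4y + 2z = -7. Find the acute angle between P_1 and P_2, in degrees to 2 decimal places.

36.70

cos θ = |n₁·n₂| / (|n₁||n₂|) = |27| / (√54 · √21).
θ = arccos(0.80178) ≈ 36.70°.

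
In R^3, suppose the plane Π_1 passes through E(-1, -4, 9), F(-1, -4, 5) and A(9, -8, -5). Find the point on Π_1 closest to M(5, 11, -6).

EF = (0, 0, -4), EA = (10, -4, -14); a normal to Π_1 is EF × EA = (-16, -40, 0).
Using E: Π_1 has equation -16x - 40y = 176.
Foot = M − λn with λ = (n·M − d)/|n|² = (-520 − 176)/1856 = -3/8.
Foot = (5, 11, -6) − (-3/8)·(-16, -40, 0) = (-1, -4, -6).

(-1, -4, -6)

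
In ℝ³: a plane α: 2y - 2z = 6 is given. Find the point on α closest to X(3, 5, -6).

Foot = X − λn with λ = (n·X − d)/|n|² = (22 − 6)/8 = 2.
Foot = (3, 5, -6) − 2·(0, 2, -2) = (3, 1, -2).

(3, 1, -2)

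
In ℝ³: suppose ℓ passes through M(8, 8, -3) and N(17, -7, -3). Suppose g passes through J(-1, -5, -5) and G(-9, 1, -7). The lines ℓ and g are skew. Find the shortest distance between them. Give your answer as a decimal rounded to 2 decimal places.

A direction vector for ℓ is N − M = (9, -15, 0).
A direction vector for g is G − J = (-8, 6, -2).
Common perpendicular direction n = (9, -15, 0) × (-8, 6, -2) = (30, 18, -66).
With w = (-1, -5, -5) − (8, 8, -3) = (-9, -13, -2), w · n = -372.
Distance = |w · n| / |n| = |-372| / √5580 ≈ 4.98.

4.98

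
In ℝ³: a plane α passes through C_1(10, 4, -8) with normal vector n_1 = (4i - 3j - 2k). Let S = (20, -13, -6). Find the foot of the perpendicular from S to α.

(8, -4, 0)

α: n_1·r = n_1·C_1 gives 4x - 3y - 2z = 44.
Foot = S − λn with λ = (n·S − d)/|n|² = (131 − 44)/29 = 3.
Foot = (20, -13, -6) − 3·(4, -3, -2) = (8, -4, 0).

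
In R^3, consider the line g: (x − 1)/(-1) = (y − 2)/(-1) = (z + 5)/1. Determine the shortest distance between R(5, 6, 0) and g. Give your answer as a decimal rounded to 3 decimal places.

7.348

g has direction (-1, -1, 1) through (1, 2, -5).
Taking (1, 2, -5) on g with direction v = (-1, -1, 1): w = R − (1, 2, -5) = (4, 4, 5), and w × v = (9, -9, 0).
Distance = |w × v| / |v| = √162 / √3 ≈ 7.348.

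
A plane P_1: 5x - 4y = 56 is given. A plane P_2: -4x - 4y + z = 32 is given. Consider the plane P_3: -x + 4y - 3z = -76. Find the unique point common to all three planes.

(4, -9, 12)

Solving the 3×3 linear system 5x - 4y = 56, -4x - 4y + z = 32, -x + 4y - 3z = -76 (e.g. by elimination or Cramer's rule, determinant = 92) gives (4, -9, 12).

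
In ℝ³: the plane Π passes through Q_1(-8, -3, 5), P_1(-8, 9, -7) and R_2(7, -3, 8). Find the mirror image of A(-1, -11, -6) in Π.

Q_1P_1 = (0, 12, -12), Q_1R_2 = (15, 0, 3); a normal to Π is Q_1P_1 × Q_1R_2 = (36, -180, -180).
Using Q_1: Π has equation 36x - 180y - 180z = -648.
λ = (n·A − d)/|n|² = (3024 − (-648))/66096 = 1/18.
Reflection = A − 2λn = (-1, -11, -6) − (1/9)·(36, -180, -180) = (-5, 9, 14).

(-5, 9, 14)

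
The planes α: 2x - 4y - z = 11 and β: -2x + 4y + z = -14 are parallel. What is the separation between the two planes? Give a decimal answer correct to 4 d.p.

0.6547

Rescale β by 1/(-1): 2x - 4y - z = 14. Then distance = |11 − 14| / √21 ≈ 0.6547.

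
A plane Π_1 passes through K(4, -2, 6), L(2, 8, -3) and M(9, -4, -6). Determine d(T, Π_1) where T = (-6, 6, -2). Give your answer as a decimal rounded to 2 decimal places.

7.43

KL = (-2, 10, -9), KM = (5, -2, -12); a normal to Π_1 is KL × KM = (-138, -69, -46).
Using K: Π_1 has equation -138x - 69y - 46z = -690.
n·T − d = (-138)·(-6) + (-69)·(6) + (-46)·(-2) − (-690) = 1196; |n| = √25921.
Distance = |1196| / √25921 = 1196/√25921 ≈ 7.43.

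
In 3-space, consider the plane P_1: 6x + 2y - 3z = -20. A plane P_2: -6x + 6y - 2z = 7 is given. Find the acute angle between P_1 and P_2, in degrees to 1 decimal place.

cos θ = |n₁·n₂| / (|n₁||n₂|) = |-18| / (√49 · √76).
θ = arccos(0.29496) ≈ 72.8°.

72.8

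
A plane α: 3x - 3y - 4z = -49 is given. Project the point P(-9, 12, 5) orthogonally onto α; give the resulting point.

Foot = P − λn with λ = (n·P − d)/|n|² = (-83 − (-49))/34 = -1.
Foot = (-9, 12, 5) − (-1)·(3, -3, -4) = (-6, 9, 1).

(-6, 9, 1)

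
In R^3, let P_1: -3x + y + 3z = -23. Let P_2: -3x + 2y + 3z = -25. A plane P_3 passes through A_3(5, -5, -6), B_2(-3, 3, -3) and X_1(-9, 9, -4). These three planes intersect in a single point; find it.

A_3B_2 = (-8, 8, 3), A_3X_1 = (-14, 14, 2); a normal to P_3 is A_3B_2 × A_3X_1 = (-26, -26, 0).
Using A_3: P_3 has equation -26x - 26y = 0.
Solving the 3×3 linear system -3x + y + 3z = -23, -3x + 2y + 3z = -25, -26x - 26y = 0 (e.g. by elimination or Cramer's rule, determinant = 78) gives (2, -2, -5).

(2, -2, -5)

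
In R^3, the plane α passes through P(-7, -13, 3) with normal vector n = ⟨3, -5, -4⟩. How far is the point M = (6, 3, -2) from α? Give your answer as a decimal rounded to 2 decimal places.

α: n·r = n·P gives 3x - 5y - 4z = 32.
n·M − d = (3)·(6) + (-5)·(3) + (-4)·(-2) − 32 = -21; |n| = √50.
Distance = |-21| / √50 = 21/√50 ≈ 2.97.

2.97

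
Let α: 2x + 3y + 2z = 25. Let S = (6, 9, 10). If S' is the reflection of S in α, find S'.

(-2, -3, 2)

λ = (n·S − d)/|n|² = (59 − 25)/17 = 2.
Reflection = S − 2λn = (6, 9, 10) − 4·(2, 3, 2) = (-2, -3, 2).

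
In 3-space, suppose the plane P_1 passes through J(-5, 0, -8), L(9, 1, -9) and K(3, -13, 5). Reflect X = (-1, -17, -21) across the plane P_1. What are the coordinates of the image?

JL = (14, 1, -1), JK = (8, -13, 13); a normal to P_1 is JL × JK = (0, -190, -190).
Using J: P_1 has equation -190y - 190z = 1520.
λ = (n·X − d)/|n|² = (7220 − 1520)/72200 = 3/38.
Reflection = X − 2λn = (-1, -17, -21) − (3/19)·(0, -190, -190) = (-1, 13, 9).

(-1, 13, 9)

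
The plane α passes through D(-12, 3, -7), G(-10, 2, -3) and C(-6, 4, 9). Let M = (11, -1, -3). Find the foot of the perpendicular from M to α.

DG = (2, -1, 4), DC = (6, 1, 16); a normal to α is DG × DC = (-20, -8, 8).
Using D: α has equation -20x - 8y + 8z = 160.
Foot = M − λn with λ = (n·M − d)/|n|² = (-236 − 160)/528 = -3/4.
Foot = (11, -1, -3) − (-3/4)·(-20, -8, 8) = (-4, -7, 3).

(-4, -7, 3)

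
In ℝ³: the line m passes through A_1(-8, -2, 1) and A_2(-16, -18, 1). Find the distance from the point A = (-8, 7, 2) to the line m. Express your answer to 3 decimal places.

4.147

A direction vector for m is A_2 − A_1 = (-8, -16, 0).
Taking (-8, -2, 1) on m with direction v = (-8, -16, 0): w = A − (-8, -2, 1) = (0, 9, 1), and w × v = (16, -8, 72).
Distance = |w × v| / |v| = √5504 / √320 ≈ 4.147.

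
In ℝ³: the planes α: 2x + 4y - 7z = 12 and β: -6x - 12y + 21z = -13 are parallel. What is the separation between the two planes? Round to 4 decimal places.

0.9230

Rescale β by 1/(-3): 2x + 4y - 7z = 13/3. Then distance = |12 − (13/3)| / √69 ≈ 0.9230.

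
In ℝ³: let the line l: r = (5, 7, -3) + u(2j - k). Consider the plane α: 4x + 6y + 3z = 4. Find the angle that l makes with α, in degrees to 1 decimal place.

31.0

sin θ = |n·v| / (|n||v|) = |9| / (√61 · √5) = 0.51534.
θ ≈ 31.0°.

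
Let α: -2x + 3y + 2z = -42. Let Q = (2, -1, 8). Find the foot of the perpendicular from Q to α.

Foot = Q − λn with λ = (n·Q − d)/|n|² = (9 − (-42))/17 = 3.
Foot = (2, -1, 8) − 3·(-2, 3, 2) = (8, -10, 2).

(8, -10, 2)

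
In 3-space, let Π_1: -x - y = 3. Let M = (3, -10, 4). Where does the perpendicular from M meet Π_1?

Foot = M − λn with λ = (n·M − d)/|n|² = (7 − 3)/2 = 2.
Foot = (3, -10, 4) − 2·(-1, -1, 0) = (5, -8, 4).

(5, -8, 4)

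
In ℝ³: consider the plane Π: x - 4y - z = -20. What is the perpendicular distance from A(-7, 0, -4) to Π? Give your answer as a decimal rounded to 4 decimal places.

n·A − d = (1)·(-7) + (-4)·(0) + (-1)·(-4) − (-20) = 17; |n| = √18.
Distance = |17| / √18 = 17/√18 ≈ 4.0069.

4.0069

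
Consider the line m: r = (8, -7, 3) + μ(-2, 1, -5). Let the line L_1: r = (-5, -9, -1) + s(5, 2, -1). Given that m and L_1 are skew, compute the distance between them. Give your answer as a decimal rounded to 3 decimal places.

0.905

Common perpendicular direction n = (-2, 1, -5) × (5, 2, -1) = (9, -27, -9).
With w = (-5, -9, -1) − (8, -7, 3) = (-13, -2, -4), w · n = -27.
Distance = |w · n| / |n| = |-27| / √891 ≈ 0.905.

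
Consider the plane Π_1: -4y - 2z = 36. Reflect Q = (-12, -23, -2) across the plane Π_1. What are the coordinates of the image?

λ = (n·Q − d)/|n|² = (96 − 36)/20 = 3.
Reflection = Q − 2λn = (-12, -23, -2) − 6·(0, -4, -2) = (-12, 1, 10).

(-12, 1, 10)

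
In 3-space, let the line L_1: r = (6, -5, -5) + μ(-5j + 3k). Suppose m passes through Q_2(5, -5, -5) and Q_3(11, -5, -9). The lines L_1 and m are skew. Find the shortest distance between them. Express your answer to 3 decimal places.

A direction vector for m is Q_3 − Q_2 = (6, 0, -4).
Common perpendicular direction n = (0, -5, 3) × (6, 0, -4) = (20, 18, 30).
With w = (5, -5, -5) − (6, -5, -5) = (-1, 0, 0), w · n = -20.
Distance = |w · n| / |n| = |-20| / √1624 ≈ 0.496.

0.496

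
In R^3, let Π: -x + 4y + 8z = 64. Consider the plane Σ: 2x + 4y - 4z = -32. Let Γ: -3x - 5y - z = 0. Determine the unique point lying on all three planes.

Solving the 3×3 linear system -x + 4y + 8z = 64, 2x + 4y - 4z = -32, -3x - 5y - z = 0 (e.g. by elimination or Cramer's rule, determinant = 96) gives (-4, 1, 7).

(-4, 1, 7)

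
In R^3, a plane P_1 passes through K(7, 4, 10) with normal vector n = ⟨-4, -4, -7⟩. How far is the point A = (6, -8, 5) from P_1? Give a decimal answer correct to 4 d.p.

9.6667

P_1: n·r = n·K gives -4x - 4y - 7z = -114.
n·A − d = (-4)·(6) + (-4)·(-8) + (-7)·(5) − (-114) = 87; |n| = √81.
Distance = |87| / √81 = 87/√81 ≈ 9.6667.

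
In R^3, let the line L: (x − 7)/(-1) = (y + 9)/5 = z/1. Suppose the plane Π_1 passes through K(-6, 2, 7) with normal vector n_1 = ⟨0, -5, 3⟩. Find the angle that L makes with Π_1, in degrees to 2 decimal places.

46.56

L has direction (-1, 5, 1) through (7, -9, 0).
Π_1: n_1·r = n_1·K gives -5y + 3z = 11.
sin θ = |n·v| / (|n||v|) = |-22| / (√34 · √27) = 0.72611.
θ ≈ 46.56°.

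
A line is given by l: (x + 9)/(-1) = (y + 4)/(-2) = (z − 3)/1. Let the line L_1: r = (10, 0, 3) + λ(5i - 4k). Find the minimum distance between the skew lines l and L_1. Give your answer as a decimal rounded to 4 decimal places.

l has direction (-1, -2, 1) through (-9, -4, 3).
Common perpendicular direction n = (-1, -2, 1) × (5, 0, -4) = (8, 1, 10).
With w = (10, 0, 3) − (-9, -4, 3) = (19, 4, 0), w · n = 156.
Distance = |w · n| / |n| = |156| / √165 ≈ 12.1446.

12.1446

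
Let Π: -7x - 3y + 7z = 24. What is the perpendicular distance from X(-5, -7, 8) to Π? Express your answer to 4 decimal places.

n·X − d = (-7)·(-5) + (-3)·(-7) + (7)·(8) − 24 = 88; |n| = √107.
Distance = |88| / √107 = 88/√107 ≈ 8.5073.

8.5073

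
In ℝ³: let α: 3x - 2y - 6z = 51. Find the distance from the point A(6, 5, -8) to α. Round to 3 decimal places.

0.714

n·A − d = (3)·(6) + (-2)·(5) + (-6)·(-8) − 51 = 5; |n| = √49.
Distance = |5| / √49 = 5/√49 ≈ 0.714.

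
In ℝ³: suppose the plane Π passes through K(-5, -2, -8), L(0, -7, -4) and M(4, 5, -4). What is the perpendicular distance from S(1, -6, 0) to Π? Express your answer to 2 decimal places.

3.04

KL = (5, -5, 4), KM = (9, 7, 4); a normal to Π is KL × KM = (-48, 16, 80).
Using K: Π has equation -48x + 16y + 80z = -432.
n·S − d = (-48)·(1) + (16)·(-6) + (80)·(0) − (-432) = 288; |n| = √8960.
Distance = |288| / √8960 = 288/√8960 ≈ 3.04.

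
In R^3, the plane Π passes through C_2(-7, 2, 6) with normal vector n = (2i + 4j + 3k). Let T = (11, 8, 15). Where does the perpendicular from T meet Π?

Π: n·r = n·C_2 gives 2x + 4y + 3z = 12.
Foot = T − λn with λ = (n·T − d)/|n|² = (99 − 12)/29 = 3.
Foot = (11, 8, 15) − 3·(2, 4, 3) = (5, -4, 6).

(5, -4, 6)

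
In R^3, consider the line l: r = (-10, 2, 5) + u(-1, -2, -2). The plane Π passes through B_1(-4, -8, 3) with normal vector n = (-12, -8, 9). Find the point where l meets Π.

Π: n·r = n·B_1 gives -12x - 8y + 9z = 139.
Substitute r = (-10, 2, 5) + t(-1, -2, -2) into the plane: 149 + 10t = 139, so t = -1.
Intersection: (-10, 2, 5) + (-1)·(-1, -2, -2) = (-9, 4, 7).

(-9, 4, 7)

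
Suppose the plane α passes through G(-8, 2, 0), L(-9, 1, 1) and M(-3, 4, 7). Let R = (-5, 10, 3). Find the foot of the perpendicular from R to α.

GL = (-1, -1, 1), GM = (5, 2, 7); a normal to α is GL × GM = (-9, 12, 3).
Using G: α has equation -9x + 12y + 3z = 96.
Foot = R − λn with λ = (n·R − d)/|n|² = (174 − 96)/234 = 1/3.
Foot = (-5, 10, 3) − (1/3)·(-9, 12, 3) = (-2, 6, 2).

(-2, 6, 2)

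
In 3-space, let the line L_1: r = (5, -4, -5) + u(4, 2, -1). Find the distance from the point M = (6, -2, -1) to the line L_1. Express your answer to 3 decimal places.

4.499

Taking (5, -4, -5) on L_1 with direction v = (4, 2, -1): w = M − (5, -4, -5) = (1, 2, 4), and w × v = (-10, 17, -6).
Distance = |w × v| / |v| = √425 / √21 ≈ 4.499.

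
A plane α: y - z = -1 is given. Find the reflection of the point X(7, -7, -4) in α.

(7, -5, -6)

λ = (n·X − d)/|n|² = (-3 − (-1))/2 = -1.
Reflection = X − 2λn = (7, -7, -4) − (-2)·(0, 1, -1) = (7, -5, -6).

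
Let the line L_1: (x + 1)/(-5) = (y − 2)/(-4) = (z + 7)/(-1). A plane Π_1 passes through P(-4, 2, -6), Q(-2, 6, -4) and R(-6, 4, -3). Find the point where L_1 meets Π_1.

L_1 has direction (-5, -4, -1) through (-1, 2, -7).
PQ = (2, 4, 2), PR = (-2, 2, 3); a normal to Π_1 is PQ × PR = (8, -10, 12).
Using P: Π_1 has equation 8x - 10y + 12z = -124.
Substitute r = (-1, 2, -7) + t(-5, -4, -1) into the plane: -112 + (-12)t = -124, so t = 1.
Intersection: (-1, 2, -7) + 1·(-5, -4, -1) = (-6, -2, -8).

(-6, -2, -8)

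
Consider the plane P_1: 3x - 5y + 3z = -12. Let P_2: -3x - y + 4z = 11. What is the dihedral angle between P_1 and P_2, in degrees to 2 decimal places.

cos θ = |n₁·n₂| / (|n₁||n₂|) = |8| / (√43 · √26).
θ = arccos(0.23926) ≈ 76.16°.

76.16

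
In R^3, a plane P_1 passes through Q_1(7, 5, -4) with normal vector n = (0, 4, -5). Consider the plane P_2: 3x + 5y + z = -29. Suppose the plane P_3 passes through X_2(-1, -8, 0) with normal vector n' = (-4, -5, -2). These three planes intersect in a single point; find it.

(-7, 0, -8)

P_1: n·r = n·Q_1 gives 4y - 5z = 40.
P_3: n'·r = n'·X_2 gives -4x - 5y - 2z = 44.
Solving the 3×3 linear system 4y - 5z = 40, 3x + 5y + z = -29, -4x - 5y - 2z = 44 (e.g. by elimination or Cramer's rule, determinant = -17) gives (-7, 0, -8).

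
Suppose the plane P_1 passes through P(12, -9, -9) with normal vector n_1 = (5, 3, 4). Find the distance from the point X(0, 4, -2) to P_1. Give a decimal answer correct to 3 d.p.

P_1: n_1·r = n_1·P gives 5x + 3y + 4z = -3.
n·X − d = (5)·(0) + (3)·(4) + (4)·(-2) − (-3) = 7; |n| = √50.
Distance = |7| / √50 = 7/√50 ≈ 0.990.

0.990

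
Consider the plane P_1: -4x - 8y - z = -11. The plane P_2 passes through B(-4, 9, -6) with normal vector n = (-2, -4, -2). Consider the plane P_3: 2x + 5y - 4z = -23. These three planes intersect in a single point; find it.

(-5, 3, 7)

P_2: n·r = n·B gives -2x - 4y - 2z = -16.
Solving the 3×3 linear system -4x - 8y - z = -11, -2x - 4y - 2z = -16, 2x + 5y - 4z = -23 (e.g. by elimination or Cramer's rule, determinant = -6) gives (-5, 3, 7).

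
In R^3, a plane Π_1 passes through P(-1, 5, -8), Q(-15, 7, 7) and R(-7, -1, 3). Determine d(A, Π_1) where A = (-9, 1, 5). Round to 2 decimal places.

PQ = (-14, 2, 15), PR = (-6, -6, 11); a normal to Π_1 is PQ × PR = (112, 64, 96).
Using P: Π_1 has equation 112x + 64y + 96z = -560.
n·A − d = (112)·(-9) + (64)·(1) + (96)·(5) − (-560) = 96; |n| = √25856.
Distance = |96| / √25856 = 96/√25856 ≈ 0.60.

0.60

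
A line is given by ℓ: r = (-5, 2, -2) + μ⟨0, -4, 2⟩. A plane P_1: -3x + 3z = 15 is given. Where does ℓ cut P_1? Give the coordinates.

Substitute r = (-5, 2, -2) + t(0, -4, 2) into the plane: 9 + 6t = 15, so t = 1.
Intersection: (-5, 2, -2) + 1·(0, -4, 2) = (-5, -2, 0).

(-5, -2, 0)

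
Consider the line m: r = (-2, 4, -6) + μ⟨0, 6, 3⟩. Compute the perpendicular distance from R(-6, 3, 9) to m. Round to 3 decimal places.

Taking (-2, 4, -6) on m with direction v = (0, 6, 3): w = R − (-2, 4, -6) = (-4, -1, 15), and w × v = (-93, 12, -24).
Distance = |w × v| / |v| = √9369 / √45 ≈ 14.429.

14.429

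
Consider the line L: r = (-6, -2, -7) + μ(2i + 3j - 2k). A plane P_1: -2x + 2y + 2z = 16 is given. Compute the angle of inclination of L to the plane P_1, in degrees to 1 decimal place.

8.0

sin θ = |n·v| / (|n||v|) = |-2| / (√12 · √17) = 0.14003.
θ ≈ 8.0°.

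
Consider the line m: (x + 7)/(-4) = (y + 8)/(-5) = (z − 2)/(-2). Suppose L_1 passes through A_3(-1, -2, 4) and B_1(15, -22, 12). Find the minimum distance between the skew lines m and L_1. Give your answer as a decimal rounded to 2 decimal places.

m has direction (-4, -5, -2) through (-7, -8, 2).
A direction vector for L_1 is B_1 − A_3 = (16, -20, 8).
Common perpendicular direction n = (-4, -5, -2) × (16, -20, 8) = (-80, 0, 160).
With w = (-1, -2, 4) − (-7, -8, 2) = (6, 6, 2), w · n = -160.
Distance = |w · n| / |n| = |-160| / √32000 ≈ 0.89.

0.89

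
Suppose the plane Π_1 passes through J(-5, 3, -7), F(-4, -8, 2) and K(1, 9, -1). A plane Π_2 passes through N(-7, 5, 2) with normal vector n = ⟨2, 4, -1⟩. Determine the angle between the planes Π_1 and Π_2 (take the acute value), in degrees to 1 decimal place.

79.8

JF = (1, -11, 9), JK = (6, 6, 6); a normal to Π_1 is JF × JK = (-120, 48, 72).
Using J: Π_1 has equation -120x + 48y + 72z = 240.
Π_2: n·r = n·N gives 2x + 4y - z = 4.
cos θ = |n₁·n₂| / (|n₁||n₂|) = |-120| / (√21888 · √21).
θ = arccos(0.17700) ≈ 79.8°.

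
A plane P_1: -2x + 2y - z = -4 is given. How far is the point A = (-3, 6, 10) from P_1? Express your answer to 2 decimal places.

4.00

n·A − d = (-2)·(-3) + (2)·(6) + (-1)·(10) − (-4) = 12; |n| = √9.
Distance = |12| / √9 = 12/√9 ≈ 4.00.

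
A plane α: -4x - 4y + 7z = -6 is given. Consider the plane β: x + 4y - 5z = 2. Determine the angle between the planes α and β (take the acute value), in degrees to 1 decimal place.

cos θ = |n₁·n₂| / (|n₁||n₂|) = |-55| / (√81 · √42).
θ = arccos(0.94296) ≈ 19.4°.

19.4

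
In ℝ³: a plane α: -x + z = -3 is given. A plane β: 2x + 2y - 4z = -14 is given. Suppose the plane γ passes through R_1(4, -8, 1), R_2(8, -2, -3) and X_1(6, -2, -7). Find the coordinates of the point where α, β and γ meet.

R_1R_2 = (4, 6, -4), R_1X_1 = (2, 6, -8); a normal to γ is R_1R_2 × R_1X_1 = (-24, 24, 12).
Using R_1: γ has equation -24x + 24y + 12z = -276.
Solving the 3×3 linear system -x + z = -3, 2x + 2y - 4z = -14, -24x + 24y + 12z = -276 (e.g. by elimination or Cramer's rule, determinant = -24) gives (6, -7, 3).

(6, -7, 3)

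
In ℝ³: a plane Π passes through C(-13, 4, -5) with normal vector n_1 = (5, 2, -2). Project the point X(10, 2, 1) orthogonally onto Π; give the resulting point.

Π: n_1·r = n_1·C gives 5x + 2y - 2z = -47.
Foot = X − λn with λ = (n·X − d)/|n|² = (52 − (-47))/33 = 3.
Foot = (10, 2, 1) − 3·(5, 2, -2) = (-5, -4, 7).

(-5, -4, 7)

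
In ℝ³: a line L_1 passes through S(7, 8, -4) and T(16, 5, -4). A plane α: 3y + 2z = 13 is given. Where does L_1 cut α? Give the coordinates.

A direction vector for L_1 is T − S = (9, -3, 0).
Substitute r = (7, 8, -4) + t(9, -3, 0) into the plane: 16 + (-9)t = 13, so t = 1/3.
Intersection: (7, 8, -4) + (1/3)·(9, -3, 0) = (10, 7, -4).

(10, 7, -4)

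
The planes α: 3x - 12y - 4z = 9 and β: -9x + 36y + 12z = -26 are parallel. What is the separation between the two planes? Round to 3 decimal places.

Rescale β by 1/(-3): 3x - 12y - 4z = 26/3. Then distance = |9 − (26/3)| / √169 ≈ 0.026.

0.026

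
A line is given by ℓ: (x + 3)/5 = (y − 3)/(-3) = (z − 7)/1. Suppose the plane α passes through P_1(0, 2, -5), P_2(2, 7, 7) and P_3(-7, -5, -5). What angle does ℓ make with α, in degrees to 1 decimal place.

ℓ has direction (5, -3, 1) through (-3, 3, 7).
P_1P_2 = (2, 5, 12), P_1P_3 = (-7, -7, 0); a normal to α is P_1P_2 × P_1P_3 = (84, -84, 21).
Using P_1: α has equation 84x - 84y + 21z = -273.
sin θ = |n·v| / (|n||v|) = |693| / (√14553 · √35) = 0.97101.
θ ≈ 76.2°.

76.2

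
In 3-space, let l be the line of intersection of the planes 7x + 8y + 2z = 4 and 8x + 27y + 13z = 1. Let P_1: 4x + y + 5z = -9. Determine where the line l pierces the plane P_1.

Direction of l: (7, 8, 2) × (8, 27, 13) = (50, -75, 125).
A point on l: solving the two plane equations with x = -2 gives (-2, 4, -7).
Substitute r = (-2, 4, -7) + t(50, -75, 125) into the plane: -39 + 750t = -9, so t = 1/25.
Intersection: (-2, 4, -7) + (1/25)·(50, -75, 125) = (0, 1, -2).

(0, 1, -2)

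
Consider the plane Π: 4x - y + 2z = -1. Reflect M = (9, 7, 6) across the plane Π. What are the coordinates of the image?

λ = (n·M − d)/|n|² = (41 − (-1))/21 = 2.
Reflection = M − 2λn = (9, 7, 6) − 4·(4, -1, 2) = (-7, 11, -2).

(-7, 11, -2)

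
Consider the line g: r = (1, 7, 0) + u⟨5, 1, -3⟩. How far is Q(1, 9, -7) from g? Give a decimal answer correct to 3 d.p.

6.155

Taking (1, 7, 0) on g with direction v = (5, 1, -3): w = Q − (1, 7, 0) = (0, 2, -7), and w × v = (1, -35, -10).
Distance = |w × v| / |v| = √1326 / √35 ≈ 6.155.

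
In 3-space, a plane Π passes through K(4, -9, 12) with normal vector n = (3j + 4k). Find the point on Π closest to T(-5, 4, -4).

(-5, 7, 0)

Π: n·r = n·K gives 3y + 4z = 21.
Foot = T − λn with λ = (n·T − d)/|n|² = (-4 − 21)/25 = -1.
Foot = (-5, 4, -4) − (-1)·(0, 3, 4) = (-5, 7, 0).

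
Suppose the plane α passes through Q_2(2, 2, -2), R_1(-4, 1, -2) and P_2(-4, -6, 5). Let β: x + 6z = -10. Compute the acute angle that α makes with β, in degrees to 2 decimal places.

Q_2R_1 = (-6, -1, 0), Q_2P_2 = (-6, -8, 7); a normal to α is Q_2R_1 × Q_2P_2 = (-7, 42, 42).
Using Q_2: α has equation -7x + 42y + 42z = -14.
cos θ = |n₁·n₂| / (|n₁||n₂|) = |245| / (√3577 · √37).
θ = arccos(0.67345) ≈ 47.67°.

47.67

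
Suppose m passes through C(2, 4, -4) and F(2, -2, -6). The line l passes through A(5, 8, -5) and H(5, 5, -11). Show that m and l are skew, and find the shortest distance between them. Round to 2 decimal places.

3.00

A direction vector for m is F − C = (0, -6, -2).
A direction vector for l is H − A = (0, -3, -6).
Common perpendicular direction n = (0, -6, -2) × (0, -3, -6) = (30, 0, 0).
With w = (5, 8, -5) − (2, 4, -4) = (3, 4, -1), w · n = 90.
Since n ≠ 0 the lines are not parallel, and w · n = 90 ≠ 0 so they do not intersect; hence they are skew.
Distance = |w · n| / |n| = |90| / √900 ≈ 3.00.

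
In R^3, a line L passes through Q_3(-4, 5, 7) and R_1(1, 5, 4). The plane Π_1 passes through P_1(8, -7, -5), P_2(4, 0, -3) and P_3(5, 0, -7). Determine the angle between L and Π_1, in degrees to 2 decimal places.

39.51

A direction vector for L is R_1 − Q_3 = (5, 0, -3).
P_1P_2 = (-4, 7, 2), P_1P_3 = (-3, 7, -2); a normal to Π_1 is P_1P_2 × P_1P_3 = (-28, -14, -7).
Using P_1: Π_1 has equation -28x - 14y - 7z = -91.
sin θ = |n·v| / (|n||v|) = |-119| / (√1029 · √34) = 0.63621.
θ ≈ 39.51°.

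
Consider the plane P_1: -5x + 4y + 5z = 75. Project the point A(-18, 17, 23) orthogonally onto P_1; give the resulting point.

(-3, 5, 8)

Foot = A − λn with λ = (n·A − d)/|n|² = (273 − 75)/66 = 3.
Foot = (-18, 17, 23) − 3·(-5, 4, 5) = (-3, 5, 8).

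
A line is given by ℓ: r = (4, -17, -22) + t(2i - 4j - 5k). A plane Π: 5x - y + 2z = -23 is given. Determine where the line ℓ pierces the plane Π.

(-4, -1, -2)

Substitute r = (4, -17, -22) + t(2, -4, -5) into the plane: -7 + 4t = -23, so t = -4.
Intersection: (4, -17, -22) + (-4)·(2, -4, -5) = (-4, -1, -2).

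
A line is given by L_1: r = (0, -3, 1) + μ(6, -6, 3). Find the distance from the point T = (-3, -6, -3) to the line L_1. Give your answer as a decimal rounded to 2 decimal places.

Taking (0, -3, 1) on L_1 with direction v = (6, -6, 3): w = T − (0, -3, 1) = (-3, -3, -4), and w × v = (-33, -15, 36).
Distance = |w × v| / |v| = √2610 / √81 ≈ 5.68.

5.68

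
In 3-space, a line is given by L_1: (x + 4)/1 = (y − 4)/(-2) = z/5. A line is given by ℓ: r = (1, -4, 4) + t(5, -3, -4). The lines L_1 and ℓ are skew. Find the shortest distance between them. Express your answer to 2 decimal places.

2.36

L_1 has direction (1, -2, 5) through (-4, 4, 0).
Common perpendicular direction n = (1, -2, 5) × (5, -3, -4) = (23, 29, 7).
With w = (1, -4, 4) − (-4, 4, 0) = (5, -8, 4), w · n = -89.
Distance = |w · n| / |n| = |-89| / √1419 ≈ 2.36.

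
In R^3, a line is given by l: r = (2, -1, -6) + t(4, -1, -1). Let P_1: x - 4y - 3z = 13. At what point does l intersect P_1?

(-2, 0, -5)

Substitute r = (2, -1, -6) + t(4, -1, -1) into the plane: 24 + 11t = 13, so t = -1.
Intersection: (2, -1, -6) + (-1)·(4, -1, -1) = (-2, 0, -5).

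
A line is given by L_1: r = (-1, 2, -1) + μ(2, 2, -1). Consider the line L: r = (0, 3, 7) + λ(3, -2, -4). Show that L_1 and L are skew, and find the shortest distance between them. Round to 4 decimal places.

Common perpendicular direction n = (2, 2, -1) × (3, -2, -4) = (-10, 5, -10).
With w = (0, 3, 7) − (-1, 2, -1) = (1, 1, 8), w · n = -85.
Since n ≠ 0 the lines are not parallel, and w · n = -85 ≠ 0 so they do not intersect; hence they are skew.
Distance = |w · n| / |n| = |-85| / √225 ≈ 5.6667.

5.6667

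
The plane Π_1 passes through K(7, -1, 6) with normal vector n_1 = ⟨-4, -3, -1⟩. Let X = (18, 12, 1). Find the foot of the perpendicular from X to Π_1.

Π_1: n_1·r = n_1·K gives -4x - 3y - z = -31.
Foot = X − λn with λ = (n·X − d)/|n|² = (-109 − (-31))/26 = -3.
Foot = (18, 12, 1) − (-3)·(-4, -3, -1) = (6, 3, -2).

(6, 3, -2)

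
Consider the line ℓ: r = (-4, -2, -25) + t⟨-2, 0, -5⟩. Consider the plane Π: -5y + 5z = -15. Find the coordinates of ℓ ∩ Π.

(4, -2, -5)

Substitute r = (-4, -2, -25) + t(-2, 0, -5) into the plane: -115 + (-25)t = -15, so t = -4.
Intersection: (-4, -2, -25) + (-4)·(-2, 0, -5) = (4, -2, -5).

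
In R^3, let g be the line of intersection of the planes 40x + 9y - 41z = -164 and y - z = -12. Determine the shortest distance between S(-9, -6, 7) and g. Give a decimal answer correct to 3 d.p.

11.163

Direction of g: (40, 9, -41) × (0, 1, -1) = (32, 40, 40).
A point on g: solving the two plane equations with x = 1 gives (1, -9, 3).
Taking (1, -9, 3) on g with direction v = (32, 40, 40): w = S − (1, -9, 3) = (-10, 3, 4), and w × v = (-40, 528, -496).
Distance = |w × v| / |v| = √526400 / √4224 ≈ 11.163.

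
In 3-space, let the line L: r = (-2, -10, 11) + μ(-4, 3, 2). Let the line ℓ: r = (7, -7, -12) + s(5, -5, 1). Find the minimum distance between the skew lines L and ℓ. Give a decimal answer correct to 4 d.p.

Common perpendicular direction n = (-4, 3, 2) × (5, -5, 1) = (13, 14, 5).
With w = (7, -7, -12) − (-2, -10, 11) = (9, 3, -23), w · n = 44.
Distance = |w · n| / |n| = |44| / √390 ≈ 2.2280.

2.2280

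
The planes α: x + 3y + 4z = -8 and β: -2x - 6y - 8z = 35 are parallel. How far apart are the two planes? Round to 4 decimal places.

Rescale β by 1/(-2): x + 3y + 4z = -35/2. Then distance = |-8 − (-35/2)| / √26 ≈ 1.8631.

1.8631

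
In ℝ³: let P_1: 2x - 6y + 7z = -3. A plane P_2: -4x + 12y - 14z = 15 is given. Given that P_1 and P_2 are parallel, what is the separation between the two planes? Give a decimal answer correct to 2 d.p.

Rescale P_2 by 1/(-2): 2x - 6y + 7z = -15/2. Then distance = |-3 − (-15/2)| / √89 ≈ 0.48.

0.48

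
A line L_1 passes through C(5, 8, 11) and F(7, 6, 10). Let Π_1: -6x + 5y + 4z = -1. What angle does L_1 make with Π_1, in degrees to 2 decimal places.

80.99

A direction vector for L_1 is F − C = (2, -2, -1).
sin θ = |n·v| / (|n||v|) = |-26| / (√77 · √9) = 0.98766.
θ ≈ 80.99°.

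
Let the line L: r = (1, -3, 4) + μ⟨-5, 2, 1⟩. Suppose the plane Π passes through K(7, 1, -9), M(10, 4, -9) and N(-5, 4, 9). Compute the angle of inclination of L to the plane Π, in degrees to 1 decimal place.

43.3

KM = (3, 3, 0), KN = (-12, 3, 18); a normal to Π is KM × KN = (54, -54, 45).
Using K: Π has equation 54x - 54y + 45z = -81.
sin θ = |n·v| / (|n||v|) = |-333| / (√7857 · √30) = 0.68589.
θ ≈ 43.3°.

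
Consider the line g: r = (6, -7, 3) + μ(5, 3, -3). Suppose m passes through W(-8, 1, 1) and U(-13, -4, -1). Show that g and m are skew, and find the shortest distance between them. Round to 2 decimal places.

A direction vector for m is U − W = (-5, -5, -2).
Common perpendicular direction n = (5, 3, -3) × (-5, -5, -2) = (-21, 25, -10).
With w = (-8, 1, 1) − (6, -7, 3) = (-14, 8, -2), w · n = 514.
Since n ≠ 0 the lines are not parallel, and w · n = 514 ≠ 0 so they do not intersect; hence they are skew.
Distance = |w · n| / |n| = |514| / √1166 ≈ 15.05.

15.05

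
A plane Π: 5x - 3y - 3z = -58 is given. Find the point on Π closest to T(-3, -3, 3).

Foot = T − λn with λ = (n·T − d)/|n|² = (-15 − (-58))/43 = 1.
Foot = (-3, -3, 3) − 1·(5, -3, -3) = (-8, 0, 6).

(-8, 0, 6)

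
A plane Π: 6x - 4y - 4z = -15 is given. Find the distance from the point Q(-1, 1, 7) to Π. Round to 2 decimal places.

n·Q − d = (6)·(-1) + (-4)·(1) + (-4)·(7) − (-15) = -23; |n| = √68.
Distance = |-23| / √68 = 23/√68 ≈ 2.79.

2.79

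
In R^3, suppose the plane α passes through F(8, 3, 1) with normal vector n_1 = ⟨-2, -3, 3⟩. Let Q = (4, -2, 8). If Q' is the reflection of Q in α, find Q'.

α: n_1·r = n_1·F gives -2x - 3y + 3z = -22.
λ = (n·Q − d)/|n|² = (22 − (-22))/22 = 2.
Reflection = Q − 2λn = (4, -2, 8) − 4·(-2, -3, 3) = (12, 10, -4).

(12, 10, -4)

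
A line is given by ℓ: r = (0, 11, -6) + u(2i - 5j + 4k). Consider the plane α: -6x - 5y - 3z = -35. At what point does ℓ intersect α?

Substitute r = (0, 11, -6) + t(2, -5, 4) into the plane: -37 + 1t = -35, so t = 2.
Intersection: (0, 11, -6) + 2·(2, -5, 4) = (4, 1, 2).

(4, 1, 2)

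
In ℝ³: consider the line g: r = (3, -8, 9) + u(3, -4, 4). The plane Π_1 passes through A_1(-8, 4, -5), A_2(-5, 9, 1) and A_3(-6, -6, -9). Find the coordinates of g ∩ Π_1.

(-6, 4, -3)

A_1A_2 = (3, 5, 6), A_1A_3 = (2, -10, -4); a normal to Π_1 is A_1A_2 × A_1A_3 = (40, 24, -40).
Using A_1: Π_1 has equation 40x + 24y - 40z = -24.
Substitute r = (3, -8, 9) + t(3, -4, 4) into the plane: -432 + (-136)t = -24, so t = -3.
Intersection: (3, -8, 9) + (-3)·(3, -4, 4) = (-6, 4, -3).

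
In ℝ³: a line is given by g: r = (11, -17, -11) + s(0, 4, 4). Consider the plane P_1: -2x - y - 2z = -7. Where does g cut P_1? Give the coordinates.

(11, -9, -3)

Substitute r = (11, -17, -11) + t(0, 4, 4) into the plane: 17 + (-12)t = -7, so t = 2.
Intersection: (11, -17, -11) + 2·(0, 4, 4) = (11, -9, -3).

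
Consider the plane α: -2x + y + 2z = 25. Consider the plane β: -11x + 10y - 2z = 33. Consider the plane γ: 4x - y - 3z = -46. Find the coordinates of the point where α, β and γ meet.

Solving the 3×3 linear system -2x + y + 2z = 25, -11x + 10y - 2z = 33, 4x - y - 3z = -46 (e.g. by elimination or Cramer's rule, determinant = -35) gives (-7, -3, 7).

(-7, -3, 7)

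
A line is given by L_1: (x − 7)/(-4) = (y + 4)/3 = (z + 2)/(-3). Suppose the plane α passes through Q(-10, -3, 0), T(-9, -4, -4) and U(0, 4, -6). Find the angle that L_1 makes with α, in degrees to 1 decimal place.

76.4

L_1 has direction (-4, 3, -3) through (7, -4, -2).
QT = (1, -1, -4), QU = (10, 7, -6); a normal to α is QT × QU = (34, -34, 17).
Using Q: α has equation 34x - 34y + 17z = -238.
sin θ = |n·v| / (|n||v|) = |-289| / (√2601 · √34) = 0.97183.
θ ≈ 76.4°.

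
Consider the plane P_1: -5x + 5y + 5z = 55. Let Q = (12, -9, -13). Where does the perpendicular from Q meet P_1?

Foot = Q − λn with λ = (n·Q − d)/|n|² = (-170 − 55)/75 = -3.
Foot = (12, -9, -13) − (-3)·(-5, 5, 5) = (-3, 6, 2).

(-3, 6, 2)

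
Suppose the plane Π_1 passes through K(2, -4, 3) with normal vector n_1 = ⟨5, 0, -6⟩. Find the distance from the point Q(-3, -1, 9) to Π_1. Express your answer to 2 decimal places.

7.81

Π_1: n_1·r = n_1·K gives 5x - 6z = -8.
n·Q − d = (5)·(-3) + (0)·(-1) + (-6)·(9) − (-8) = -61; |n| = √61.
Distance = |-61| / √61 = 61/√61 ≈ 7.81.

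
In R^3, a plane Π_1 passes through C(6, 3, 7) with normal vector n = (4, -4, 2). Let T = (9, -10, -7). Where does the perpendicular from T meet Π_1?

(5, -6, -9)

Π_1: n·r = n·C gives 4x - 4y + 2z = 26.
Foot = T − λn with λ = (n·T − d)/|n|² = (62 − 26)/36 = 1.
Foot = (9, -10, -7) − 1·(4, -4, 2) = (5, -6, -9).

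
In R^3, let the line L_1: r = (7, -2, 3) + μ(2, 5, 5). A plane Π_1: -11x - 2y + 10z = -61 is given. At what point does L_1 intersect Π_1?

(5, -7, -2)

Substitute r = (7, -2, 3) + t(2, 5, 5) into the plane: -43 + 18t = -61, so t = -1.
Intersection: (7, -2, 3) + (-1)·(2, 5, 5) = (5, -7, -2).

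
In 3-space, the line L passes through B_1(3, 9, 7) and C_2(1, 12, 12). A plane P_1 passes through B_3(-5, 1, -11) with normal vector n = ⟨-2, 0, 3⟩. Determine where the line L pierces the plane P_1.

A direction vector for L is C_2 − B_1 = (-2, 3, 5).
P_1: n·r = n·B_3 gives -2x + 3z = -23.
Substitute r = (3, 9, 7) + t(-2, 3, 5) into the plane: 15 + 19t = -23, so t = -2.
Intersection: (3, 9, 7) + (-2)·(-2, 3, 5) = (7, 3, -3).

(7, 3, -3)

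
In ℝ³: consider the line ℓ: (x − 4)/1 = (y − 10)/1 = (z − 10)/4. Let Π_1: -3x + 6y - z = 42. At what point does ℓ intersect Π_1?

ℓ has direction (1, 1, 4) through (4, 10, 10).
Substitute r = (4, 10, 10) + t(1, 1, 4) into the plane: 38 + (-1)t = 42, so t = -4.
Intersection: (4, 10, 10) + (-4)·(1, 1, 4) = (0, 6, -6).

(0, 6, -6)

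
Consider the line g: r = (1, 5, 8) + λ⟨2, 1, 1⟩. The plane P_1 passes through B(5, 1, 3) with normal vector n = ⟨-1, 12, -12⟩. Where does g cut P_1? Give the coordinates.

P_1: n·r = n·B gives -x + 12y - 12z = -29.
Substitute r = (1, 5, 8) + t(2, 1, 1) into the plane: -37 + (-2)t = -29, so t = -4.
Intersection: (1, 5, 8) + (-4)·(2, 1, 1) = (-7, 1, 4).

(-7, 1, 4)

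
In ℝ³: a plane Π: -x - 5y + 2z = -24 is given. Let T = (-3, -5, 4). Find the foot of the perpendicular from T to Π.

(-1, 5, 0)

Foot = T − λn with λ = (n·T − d)/|n|² = (36 − (-24))/30 = 2.
Foot = (-3, -5, 4) − 2·(-1, -5, 2) = (-1, 5, 0).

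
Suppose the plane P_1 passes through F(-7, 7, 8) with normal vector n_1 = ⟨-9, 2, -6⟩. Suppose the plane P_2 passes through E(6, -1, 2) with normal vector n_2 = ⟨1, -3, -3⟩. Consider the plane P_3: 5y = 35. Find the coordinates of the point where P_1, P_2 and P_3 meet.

P_1: n_1·r = n_1·F gives -9x + 2y - 6z = 29.
P_2: n_2·r = n_2·E gives x - 3y - 3z = 3.
Solving the 3×3 linear system -9x + 2y - 6z = 29, x - 3y - 3z = 3, 5y = 35 (e.g. by elimination or Cramer's rule, determinant = -165) gives (3, 7, -7).

(3, 7, -7)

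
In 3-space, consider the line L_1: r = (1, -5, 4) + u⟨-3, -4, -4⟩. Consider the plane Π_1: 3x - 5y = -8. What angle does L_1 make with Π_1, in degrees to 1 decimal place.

17.1

sin θ = |n·v| / (|n||v|) = |11| / (√34 · √41) = 0.29462.
θ ≈ 17.1°.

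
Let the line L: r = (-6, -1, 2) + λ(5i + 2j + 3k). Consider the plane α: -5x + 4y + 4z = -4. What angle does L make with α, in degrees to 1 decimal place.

sin θ = |n·v| / (|n||v|) = |-5| / (√57 · √38) = 0.10743.
θ ≈ 6.2°.

6.2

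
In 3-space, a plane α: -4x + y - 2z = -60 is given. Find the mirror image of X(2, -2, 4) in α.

(18, -6, 12)

λ = (n·X − d)/|n|² = (-18 − (-60))/21 = 2.
Reflection = X − 2λn = (2, -2, 4) − 4·(-4, 1, -2) = (18, -6, 12).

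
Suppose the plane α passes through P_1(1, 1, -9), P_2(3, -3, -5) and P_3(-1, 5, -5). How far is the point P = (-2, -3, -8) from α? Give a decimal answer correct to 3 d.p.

P_1P_2 = (2, -4, 4), P_1P_3 = (-2, 4, 4); a normal to α is P_1P_2 × P_1P_3 = (-32, -16, 0).
Using P_1: α has equation -32x - 16y = -48.
n·P − d = (-32)·(-2) + (-16)·(-3) + (0)·(-8) − (-48) = 160; |n| = √1280.
Distance = |160| / √1280 = 160/√1280 ≈ 4.472.

4.472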